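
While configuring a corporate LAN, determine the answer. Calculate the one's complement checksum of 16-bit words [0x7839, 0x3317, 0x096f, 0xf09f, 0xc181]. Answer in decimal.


Given words: [0x7839, 0x3317, 0x096f, 0xf09f, 0xc181]
Step 1: Sum all words
Raw sum = 30777 + 13079 + 2415 + 61599 + 49537 = 157407
Step 2: Fold carry: (26335 + 2) = 26337
One's complement = ~26337 & 0xFFFF = 39198

39198


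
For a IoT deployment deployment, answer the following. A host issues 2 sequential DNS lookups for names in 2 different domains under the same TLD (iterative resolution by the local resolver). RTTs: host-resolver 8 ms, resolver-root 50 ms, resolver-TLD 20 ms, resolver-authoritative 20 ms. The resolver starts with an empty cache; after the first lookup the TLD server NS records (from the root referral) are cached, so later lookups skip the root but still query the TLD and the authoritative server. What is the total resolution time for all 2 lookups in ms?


Lookup 1 (cold cache): local + root + TLD + auth = 8 + 50 + 20 + 20 = 98 ms
Lookups 2..2 (TLD NS cached -> skip root; new domain -> still ask TLD and auth): local + TLD + auth = 8 + 20 + 20 = 48 ms each
Remaining 1 lookups: 1 * 48 = 48 ms
Total = 98 + 48 = 146 ms

146


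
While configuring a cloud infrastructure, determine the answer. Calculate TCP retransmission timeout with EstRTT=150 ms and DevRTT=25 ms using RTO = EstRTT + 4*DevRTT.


Given: EstRTT = 150 ms, DevRTT = 25 ms
Timeout = EstRTT + 4 * DevRTT
4 * DevRTT = 4 * 25 = 100
Timeout = 150 + 100 = 250 ms

250


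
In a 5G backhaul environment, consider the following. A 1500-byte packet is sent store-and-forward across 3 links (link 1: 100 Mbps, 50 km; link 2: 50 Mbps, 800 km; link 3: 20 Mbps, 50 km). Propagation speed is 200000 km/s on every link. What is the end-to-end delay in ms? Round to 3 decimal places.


Packet = 1500 bytes = 12000 bits. Store-and-forward: sum (t_trans + t_prop) per link.
Link 1: t_trans = 12000/(100*10^6) s = 0.1200 ms; t_prop = 50/200000 s = 0.2500 ms; subtotal = 0.3700 ms
Link 2: t_trans = 12000/(50*10^6) s = 0.2400 ms; t_prop = 800/200000 s = 4.0000 ms; subtotal = 4.2400 ms
Link 3: t_trans = 12000/(20*10^6) s = 0.6000 ms; t_prop = 50/200000 s = 0.2500 ms; subtotal = 0.8500 ms
End-to-end = 0.3700 + 4.2400 + 0.8500 = 5.4600 ms -> 5.460 ms (3 dp)

5.460


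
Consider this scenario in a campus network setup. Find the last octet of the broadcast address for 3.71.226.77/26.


Given: IP = 3.71.226.77, prefix = /26
Host bits = 32 - 26 = 6
Network last octet = 77 AND mask = 64
Host part size = 2^6 - 1 = 63
Broadcast last octet = 64 OR 63 = 127

127


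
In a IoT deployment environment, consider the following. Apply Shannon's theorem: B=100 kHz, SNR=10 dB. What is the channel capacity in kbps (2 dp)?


Given: B = 100 kHz, SNR = 10 dB
SNR linear = 10^(10/10) = 10
1 + SNR = 11
log2(11) = 3.4594316186
C = 100 * 1000 * 3.4594316186 = 345943.1619 bps
C = 345.943162 kbps -> 345.94 kbps (2 dp)

345.94


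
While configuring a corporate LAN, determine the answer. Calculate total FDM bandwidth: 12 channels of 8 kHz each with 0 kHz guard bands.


Given: 12 channels, 8 kHz each, guard = 0 kHz
Channel bandwidth = 12 * 8 = 96 kHz
Guard bands = 11 gaps * 0 kHz = 0 kHz
Total = 96 + 0 = 96 kHz

96


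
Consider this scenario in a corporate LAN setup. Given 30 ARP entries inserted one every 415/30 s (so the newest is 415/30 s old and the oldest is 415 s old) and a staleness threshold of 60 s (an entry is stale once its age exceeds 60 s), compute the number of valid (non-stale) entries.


Ages are k * 415/30 s for k = 1..30 (spacing = 13.8333 s).
Entry k is valid iff k * 415/30 <= 60 iff k <= 30 * 60 / 415 = 4.3373
n_valid = floor(4.3373) = 4
(n_stale = 30 - 4 = 26)

4


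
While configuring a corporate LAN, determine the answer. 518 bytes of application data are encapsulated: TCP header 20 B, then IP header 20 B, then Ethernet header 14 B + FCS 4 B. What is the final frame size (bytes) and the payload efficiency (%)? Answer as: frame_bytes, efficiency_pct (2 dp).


TCP segment = 518 + 20 = 538 B
IP packet = 538 + 20 = 558 B
Ethernet frame = 558 + 14 + 4 = 576 B
Efficiency = app / frame = 518 / 576 = 0.899306 = 89.9306% -> 89.93% (2 dp)

576, 89.93


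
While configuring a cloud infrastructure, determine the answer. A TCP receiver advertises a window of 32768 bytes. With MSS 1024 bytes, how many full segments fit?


Given: RWND = 32768 bytes, MSS = 1024 bytes
Full segments = floor(RWND / MSS)
Full segments = floor(32768 / 1024)
Full segments = floor(32.0) = 32

32


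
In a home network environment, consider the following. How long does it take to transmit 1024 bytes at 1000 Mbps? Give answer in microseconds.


Given: packet = 1024 bytes, bandwidth = 1000 Mbps
Packet in bits = 1024 * 8 = 8192 bits
Bandwidth = 1000 * 10^6 = 1000000000 bps
Time = 8192 / 1000000000 seconds
Time in us = 8192 * 10^6 / 1000000000 = 8.192

8.192


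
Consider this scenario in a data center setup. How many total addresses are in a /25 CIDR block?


Given: CIDR prefix /25
Host bits = 32 - 25 = 7
Total addresses = 2^7 = 128

128


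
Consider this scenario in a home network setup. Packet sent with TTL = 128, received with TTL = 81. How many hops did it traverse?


Given: initial TTL = 128, received TTL = 81
Hops = initial TTL - received TTL
Hops = 128 - 81 = 47

47


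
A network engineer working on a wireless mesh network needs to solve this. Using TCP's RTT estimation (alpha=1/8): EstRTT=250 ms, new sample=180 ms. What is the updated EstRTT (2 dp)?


Given: EstRTT = 250 ms, SampleRTT = 180 ms, alpha = 1/8
New EstRTT = (1 - alpha) * EstRTT + alpha * SampleRTT
(7/8) * 250 = 218.75
(1/8) * 180 = 22.5
New EstRTT = 218.75 + 22.5 = 241.25 ms -> 241.25 ms (2 dp)

241.25


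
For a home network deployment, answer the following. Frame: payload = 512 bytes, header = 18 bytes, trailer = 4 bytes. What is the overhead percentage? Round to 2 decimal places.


Given: payload = 512 B, header = 18 B, trailer = 4 B
Overhead bytes = header + trailer = 18 + 4 = 22
Total frame = payload + overhead = 512 + 22 = 534
Overhead % = 22 / 534 * 100 = 4.1199% -> 4.12% (2 dp)

4.12


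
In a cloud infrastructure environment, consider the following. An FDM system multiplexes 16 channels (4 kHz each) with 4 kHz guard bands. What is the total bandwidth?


Given: 16 channels, 4 kHz each, guard = 4 kHz
Channel bandwidth = 16 * 4 = 64 kHz
Guard bands = 15 gaps * 4 kHz = 60 kHz
Total = 64 + 60 = 124 kHz

124


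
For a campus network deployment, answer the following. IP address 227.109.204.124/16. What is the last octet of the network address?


Given: IP = 227.109.204.124, prefix = /16
Subnet mask = 255.255.0.0
Last octet of IP: 124
Last octet of mask: 0
Network last octet = 124 AND 0 = 0

0


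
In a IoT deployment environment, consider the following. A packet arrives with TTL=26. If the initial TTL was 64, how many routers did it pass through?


Given: initial TTL = 64, received TTL = 26
Hops = initial TTL - received TTL
Hops = 64 - 26 = 38

38


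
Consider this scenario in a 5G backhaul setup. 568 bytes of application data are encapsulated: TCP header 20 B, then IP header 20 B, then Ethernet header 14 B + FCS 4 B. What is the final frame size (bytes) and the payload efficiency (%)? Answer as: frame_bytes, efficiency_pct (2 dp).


TCP segment = 568 + 20 = 588 B
IP packet = 588 + 20 = 608 B
Ethernet frame = 608 + 14 + 4 = 626 B
Efficiency = app / frame = 568 / 626 = 0.907348 = 90.7348% -> 90.73% (2 dp)

626, 90.73


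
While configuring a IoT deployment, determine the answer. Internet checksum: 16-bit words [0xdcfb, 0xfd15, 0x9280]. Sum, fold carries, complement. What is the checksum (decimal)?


Given words: [0xdcfb, 0xfd15, 0x9280]
Step 1: Sum all words
Raw sum = 56571 + 64789 + 37504 = 158864
Step 2: Fold carry: (27792 + 2) = 27794
One's complement = ~27794 & 0xFFFF = 37741

37741


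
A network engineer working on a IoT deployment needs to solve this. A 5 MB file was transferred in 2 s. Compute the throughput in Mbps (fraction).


Given: file = 5 MB, time = 2 s
File in Mb = 5 * 8 = 40 Mb
Throughput = 40 / 2 Mbps
Throughput = 20 Mbps

20


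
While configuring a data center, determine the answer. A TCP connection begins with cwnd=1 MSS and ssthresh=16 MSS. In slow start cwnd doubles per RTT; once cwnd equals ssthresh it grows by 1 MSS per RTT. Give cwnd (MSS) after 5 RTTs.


RTT 0: cwnd = 1 MSS (initial)
RTT 1: cwnd = 2 MSS (slow start, doubled)
RTT 2: cwnd = 4 MSS (slow start, doubled)
RTT 3: cwnd = 8 MSS (slow start, doubled)
RTT 4: cwnd = 16 MSS (slow start, doubled)
RTT 5: cwnd = 17 MSS (congestion avoidance, +1)

17


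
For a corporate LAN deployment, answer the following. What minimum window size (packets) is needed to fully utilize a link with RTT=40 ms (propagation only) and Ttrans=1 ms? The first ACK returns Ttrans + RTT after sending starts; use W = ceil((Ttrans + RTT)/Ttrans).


Given: Ttrans = 1 ms, RTT = 40 ms (= 2 * Tprop, Tprop = 20 ms)
Time until first ACK returns = Ttrans + RTT = 1 + 40 = 41 ms
Need W * Ttrans >= Ttrans + RTT  ->  W >= (Ttrans + RTT) / Ttrans
(Ttrans + RTT) / Ttrans = 41 / 1 = 41
W_min = ceil(41) = 41

41


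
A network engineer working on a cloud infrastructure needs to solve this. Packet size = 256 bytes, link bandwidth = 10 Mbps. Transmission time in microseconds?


Given: packet = 256 bytes, bandwidth = 10 Mbps
Packet in bits = 256 * 8 = 2048 bits
Bandwidth = 10 * 10^6 = 10000000 bps
Time = 2048 / 10000000 seconds
Time in us = 2048 * 10^6 / 10000000 = 204.8

204.8


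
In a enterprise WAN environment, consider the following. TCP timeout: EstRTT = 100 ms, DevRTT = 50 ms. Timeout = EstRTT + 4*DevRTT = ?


Given: EstRTT = 100 ms, DevRTT = 50 ms
Timeout = EstRTT + 4 * DevRTT
4 * DevRTT = 4 * 50 = 200
Timeout = 100 + 200 = 300 ms

300


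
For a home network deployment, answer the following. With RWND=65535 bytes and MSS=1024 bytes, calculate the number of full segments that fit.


Given: RWND = 65535 bytes, MSS = 1024 bytes
Full segments = floor(RWND / MSS)
Full segments = floor(65535 / 1024)
Full segments = floor(63.999) = 63

63


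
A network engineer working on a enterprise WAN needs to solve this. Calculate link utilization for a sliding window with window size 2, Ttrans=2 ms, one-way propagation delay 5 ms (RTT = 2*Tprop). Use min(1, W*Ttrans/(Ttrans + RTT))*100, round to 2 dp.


Given: W = 2, Ttrans = 2 ms, RTT = 10 ms (= 2 * Tprop, Tprop = 5 ms)
Cycle time = Ttrans + RTT = 2 + 10 = 12 ms (first packet sent until its ACK returns)
W * Ttrans = 2 * 2 = 4 ms of sending per cycle
W * Ttrans / (Ttrans + RTT) = 4 / 12 = 0.333333
U = min(1, 0.333333) = 0.333333
U% = 33.33%

33.33


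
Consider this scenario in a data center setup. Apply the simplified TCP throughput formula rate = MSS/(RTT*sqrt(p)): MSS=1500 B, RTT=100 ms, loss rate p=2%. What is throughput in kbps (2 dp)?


Given: MSS = 1500 bytes, RTT = 100 ms, loss = 2%
RTT in seconds = 100 / 1000 = 0.1
Loss rate = 2% = 0.02
sqrt(loss) = sqrt(0.02) = 0.141421356237
Throughput (bytes/s) = 1500 / (0.1 * 0.141421356237) = 106066.0172
Throughput (kbps) = 106066.0172 * 8 / 1000 = 848.528137 -> 848.53 kbps (2 dp)

848.53


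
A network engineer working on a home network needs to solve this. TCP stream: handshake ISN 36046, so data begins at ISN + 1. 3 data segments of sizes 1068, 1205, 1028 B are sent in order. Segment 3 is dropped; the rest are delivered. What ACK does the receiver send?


SYN uses sequence number 36046; first data byte = ISN + 1 = 36047.
Segment 1: SEQ = 36047, len = 1068 B, covers [36047, 37114]
Segment 2: SEQ = 37115, len = 1205 B, covers [37115, 38319]
Segment 3: SEQ = 38320, len = 1028 B, covers [38320, 39347] [LOST]
In-order data received: bytes [36047, 38319] (segments 1..2).
Segment 3 missing -> gap begins at byte 38320.
Cumulative ACK = next expected in-order byte = 36047 + 1068 + 1205 = 38320

38320


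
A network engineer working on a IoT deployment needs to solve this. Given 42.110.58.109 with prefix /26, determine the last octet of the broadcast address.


Given: IP = 42.110.58.109, prefix = /26
Host bits = 32 - 26 = 6
Network last octet = 109 AND mask = 64
Host part size = 2^6 - 1 = 63
Broadcast last octet = 64 OR 63 = 127

127


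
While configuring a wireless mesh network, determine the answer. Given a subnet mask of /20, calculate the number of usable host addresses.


Given: subnet mask /20
Host bits = 32 - 20 = 12
Total addresses = 2^12 = 4096
Usable hosts = 4096 - 2 (network + broadcast) = 4094

4094


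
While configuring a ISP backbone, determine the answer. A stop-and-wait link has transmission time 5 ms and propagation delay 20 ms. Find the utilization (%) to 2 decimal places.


Given: Ttrans = 5 ms, Tprop = 20 ms
RTT = 2 * Tprop = 2 * 20 = 40 ms
U = Ttrans / (Ttrans + RTT)
U = 5 / (5 + 40)
U = 5 / 45 = 0.111111
U% = 11.11%

11.11


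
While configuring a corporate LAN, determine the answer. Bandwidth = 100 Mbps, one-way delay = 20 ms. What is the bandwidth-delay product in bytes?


Given: bandwidth = 100 Mbps, delay = 20 ms
BDP in bits = 100 * 10^6 * 20 / 1000
BDP in bits = 2000000
BDP in bytes = 2000000 / 8 = 250000

250000


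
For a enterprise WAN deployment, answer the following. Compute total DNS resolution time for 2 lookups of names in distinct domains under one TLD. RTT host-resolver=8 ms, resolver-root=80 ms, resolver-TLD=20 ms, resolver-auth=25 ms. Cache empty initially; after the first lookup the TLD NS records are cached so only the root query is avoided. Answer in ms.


Lookup 1 (cold cache): local + root + TLD + auth = 8 + 80 + 20 + 25 = 133 ms
Lookups 2..2 (TLD NS cached -> skip root; new domain -> still ask TLD and auth): local + TLD + auth = 8 + 20 + 25 = 53 ms each
Remaining 1 lookups: 1 * 53 = 53 ms
Total = 133 + 53 = 186 ms

186


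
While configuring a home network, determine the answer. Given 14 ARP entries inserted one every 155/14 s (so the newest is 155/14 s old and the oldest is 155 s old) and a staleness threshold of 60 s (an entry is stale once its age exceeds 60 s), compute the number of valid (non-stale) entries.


Ages are k * 155/14 s for k = 1..14 (spacing = 11.0714 s).
Entry k is valid iff k * 155/14 <= 60 iff k <= 14 * 60 / 155 = 5.4194
n_valid = floor(5.4194) = 5
(n_stale = 14 - 5 = 9)

5


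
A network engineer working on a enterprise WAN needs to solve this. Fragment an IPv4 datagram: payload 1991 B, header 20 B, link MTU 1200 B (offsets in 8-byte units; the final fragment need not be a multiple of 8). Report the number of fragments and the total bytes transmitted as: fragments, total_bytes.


Max data per non-final fragment = floor((MTU - header)/8)*8 = floor((1200 - 20)/8)*8 = floor(1180/8)*8 = 1176 B
Final fragment needs no 8-byte alignment: it can carry up to MTU - header = 1180 B
Non-final fragments needed = ceil((payload - 1180) / 1176) = ceil(811/1176) = ceil(0.6896) = 1
Number of fragments = 1 + 1 = 2
Fragment sizes (data): 1 * 1176 B + 815 B (last, 815 <= 1180 OK)
Total bytes sent = payload + n_frags * header = 1991 + 2*20 = 1991 + 40 = 2031 B

2, 2031


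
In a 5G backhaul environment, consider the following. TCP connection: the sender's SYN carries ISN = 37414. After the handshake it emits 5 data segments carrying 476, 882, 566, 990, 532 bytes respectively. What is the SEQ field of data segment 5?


The SYN occupies sequence number ISN = 37414, so the first data byte is ISN + 1 = 37415.
SEQ of data segment i = (ISN + 1) + sum of payload sizes of segments 1..i-1.
Segment 1: SEQ = 37415, payload = 476 bytes
Segment 2: SEQ = 37891, payload = 882 bytes
Segment 3: SEQ = 38773, payload = 566 bytes
Segment 4: SEQ = 39339, payload = 990 bytes
Segment 5: SEQ = 40329, payload = 532 bytes
SEQ of segment 5 = 37415 + 476 + 882 + 566 + 990 = 40329

40329


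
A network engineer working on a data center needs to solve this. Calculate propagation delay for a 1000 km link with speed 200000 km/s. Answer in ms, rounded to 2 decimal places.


Given: distance = 1000 km, speed = 200000 km/s
Delay = distance / speed = 1000 / 200000 seconds
Delay in ms = 1000 * 1000 / 200000
Delay = 5.0000 ms
Rounded to 2 dp = 5.00 ms

5.00


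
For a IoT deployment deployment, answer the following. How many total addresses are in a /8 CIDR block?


Given: CIDR prefix /8
Host bits = 32 - 8 = 24
Total addresses = 2^24 = 16777216

16777216


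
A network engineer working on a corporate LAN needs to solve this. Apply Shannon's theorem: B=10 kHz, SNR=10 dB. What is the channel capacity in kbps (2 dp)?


Given: B = 10 kHz, SNR = 10 dB
SNR linear = 10^(10/10) = 10
1 + SNR = 11
log2(11) = 3.4594316186
C = 10 * 1000 * 3.4594316186 = 34594.3162 bps
C = 34.594316 kbps -> 34.59 kbps (2 dp)

34.59


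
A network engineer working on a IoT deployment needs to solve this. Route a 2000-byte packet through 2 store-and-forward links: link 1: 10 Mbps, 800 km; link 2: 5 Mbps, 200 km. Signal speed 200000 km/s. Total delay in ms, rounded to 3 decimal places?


Packet = 2000 bytes = 16000 bits. Store-and-forward: sum (t_trans + t_prop) per link.
Link 1: t_trans = 16000/(10*10^6) s = 1.6000 ms; t_prop = 800/200000 s = 4.0000 ms; subtotal = 5.6000 ms
Link 2: t_trans = 16000/(5*10^6) s = 3.2000 ms; t_prop = 200/200000 s = 1.0000 ms; subtotal = 4.2000 ms
End-to-end = 5.6000 + 4.2000 = 9.8000 ms -> 9.800 ms (3 dp)

9.800


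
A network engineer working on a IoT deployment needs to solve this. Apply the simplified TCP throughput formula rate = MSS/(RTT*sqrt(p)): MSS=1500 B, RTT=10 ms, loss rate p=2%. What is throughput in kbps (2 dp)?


Given: MSS = 1500 bytes, RTT = 10 ms, loss = 2%
RTT in seconds = 10 / 1000 = 0.01
Loss rate = 2% = 0.02
sqrt(loss) = sqrt(0.02) = 0.141421356237
Throughput (bytes/s) = 1500 / (0.01 * 0.141421356237) = 1060660.1718
Throughput (kbps) = 1060660.1718 * 8 / 1000 = 8485.281374 -> 8485.28 kbps (2 dp)

8485.28


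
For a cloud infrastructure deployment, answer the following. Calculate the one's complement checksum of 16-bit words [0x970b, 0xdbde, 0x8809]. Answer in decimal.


Given words: [0x970b, 0xdbde, 0x8809]
Step 1: Sum all words
Raw sum = 38667 + 56286 + 34825 = 129778
Step 2: Fold carry: (64242 + 1) = 64243
One's complement = ~64243 & 0xFFFF = 1292

1292


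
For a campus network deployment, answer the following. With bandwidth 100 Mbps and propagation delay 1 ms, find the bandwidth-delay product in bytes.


Given: bandwidth = 100 Mbps, delay = 1 ms
BDP in bits = 100 * 10^6 * 1 / 1000
BDP in bits = 100000
BDP in bytes = 100000 / 8 = 12500

12500


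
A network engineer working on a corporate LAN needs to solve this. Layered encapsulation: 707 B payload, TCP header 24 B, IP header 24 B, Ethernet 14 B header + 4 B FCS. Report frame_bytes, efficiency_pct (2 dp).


TCP segment = 707 + 24 = 731 B
IP packet = 731 + 24 = 755 B
Ethernet frame = 755 + 14 + 4 = 773 B
Efficiency = app / frame = 707 / 773 = 0.914618 = 91.4618% -> 91.46% (2 dp)

773, 91.46


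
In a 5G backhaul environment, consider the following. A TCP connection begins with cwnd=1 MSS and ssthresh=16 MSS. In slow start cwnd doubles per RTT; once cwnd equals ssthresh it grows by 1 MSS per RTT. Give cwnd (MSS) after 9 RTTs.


RTT 0: cwnd = 1 MSS (initial)
RTT 1: cwnd = 2 MSS (slow start, doubled)
RTT 2: cwnd = 4 MSS (slow start, doubled)
RTT 3: cwnd = 8 MSS (slow start, doubled)
RTT 4: cwnd = 16 MSS (slow start, doubled)
RTT 5: cwnd = 17 MSS (congestion avoidance, +1)
RTT 6: cwnd = 18 MSS (congestion avoidance, +1)
RTT 7: cwnd = 19 MSS (congestion avoidance, +1)
RTT 8: cwnd = 20 MSS (congestion avoidance, +1)
RTT 9: cwnd = 21 MSS (congestion avoidance, +1)

21


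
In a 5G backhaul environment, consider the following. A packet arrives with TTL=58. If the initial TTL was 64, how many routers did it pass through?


Given: initial TTL = 64, received TTL = 58
Hops = initial TTL - received TTL
Hops = 64 - 58 = 6

6


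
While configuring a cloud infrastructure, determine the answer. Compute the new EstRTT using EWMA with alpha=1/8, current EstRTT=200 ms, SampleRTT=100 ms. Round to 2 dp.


Given: EstRTT = 200 ms, SampleRTT = 100 ms, alpha = 1/8
New EstRTT = (1 - alpha) * EstRTT + alpha * SampleRTT
(7/8) * 200 = 175
(1/8) * 100 = 12.5
New EstRTT = 175 + 12.5 = 187.5 ms -> 187.50 ms (2 dp)

187.50


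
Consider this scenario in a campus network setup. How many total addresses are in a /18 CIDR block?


Given: CIDR prefix /18
Host bits = 32 - 18 = 14
Total addresses = 2^14 = 16384

16384


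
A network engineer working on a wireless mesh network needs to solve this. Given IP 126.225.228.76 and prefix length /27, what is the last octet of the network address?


Given: IP = 126.225.228.76, prefix = /27
Subnet mask = 255.255.255.224
Last octet of IP: 76
Last octet of mask: 224
Network last octet = 76 AND 224 = 64

64


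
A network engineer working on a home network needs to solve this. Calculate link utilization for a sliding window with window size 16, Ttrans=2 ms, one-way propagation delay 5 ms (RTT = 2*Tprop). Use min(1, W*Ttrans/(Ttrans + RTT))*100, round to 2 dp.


Given: W = 16, Ttrans = 2 ms, RTT = 10 ms (= 2 * Tprop, Tprop = 5 ms)
Cycle time = Ttrans + RTT = 2 + 10 = 12 ms (first packet sent until its ACK returns)
W * Ttrans = 16 * 2 = 32 ms of sending per cycle
W * Ttrans / (Ttrans + RTT) = 32 / 12 = 2.666667
U = min(1, 2.666667) = 1.000000
U% = 100.00%

100.00


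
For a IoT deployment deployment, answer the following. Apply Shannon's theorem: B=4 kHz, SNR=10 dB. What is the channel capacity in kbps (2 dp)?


Given: B = 4 kHz, SNR = 10 dB
SNR linear = 10^(10/10) = 10
1 + SNR = 11
log2(11) = 3.4594316186
C = 4 * 1000 * 3.4594316186 = 13837.7265 bps
C = 13.837726 kbps -> 13.84 kbps (2 dp)

13.84


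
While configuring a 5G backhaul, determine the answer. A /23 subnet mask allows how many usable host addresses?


Given: subnet mask /23
Host bits = 32 - 23 = 9
Total addresses = 2^9 = 512
Usable hosts = 512 - 2 (network + broadcast) = 510

510


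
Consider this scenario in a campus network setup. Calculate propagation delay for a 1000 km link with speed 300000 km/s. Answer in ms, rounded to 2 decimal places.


Given: distance = 1000 km, speed = 300000 km/s
Delay = distance / speed = 1000 / 300000 seconds
Delay in ms = 1000 * 1000 / 300000
Delay = 3.3333 ms
Rounded to 2 dp = 3.33 ms

3.33


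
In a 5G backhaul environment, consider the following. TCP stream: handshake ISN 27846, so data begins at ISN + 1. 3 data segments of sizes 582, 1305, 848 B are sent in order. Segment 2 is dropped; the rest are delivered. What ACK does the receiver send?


SYN uses sequence number 27846; first data byte = ISN + 1 = 27847.
Segment 1: SEQ = 27847, len = 582 B, covers [27847, 28428]
Segment 2: SEQ = 28429, len = 1305 B, covers [28429, 29733] [LOST]
Segment 3: SEQ = 29734, len = 848 B, covers [29734, 30581]
In-order data received: bytes [27847, 28428] (segments 1..1).
Segment 2 missing -> gap begins at byte 28429; later segments buffered out of order.
Cumulative ACK = next expected in-order byte = 27847 + 582 = 28429

28429


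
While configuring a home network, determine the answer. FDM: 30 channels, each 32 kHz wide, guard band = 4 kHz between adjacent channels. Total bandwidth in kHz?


Given: 30 channels, 32 kHz each, guard = 4 kHz
Channel bandwidth = 30 * 32 = 960 kHz
Guard bands = 29 gaps * 4 kHz = 116 kHz
Total = 960 + 116 = 1076 kHz

1076


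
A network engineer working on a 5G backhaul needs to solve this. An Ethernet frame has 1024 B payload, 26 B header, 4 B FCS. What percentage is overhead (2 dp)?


Given: payload = 1024 B, header = 26 B, trailer = 4 B
Overhead bytes = header + trailer = 26 + 4 = 30
Total frame = payload + overhead = 1024 + 30 = 1054
Overhead % = 30 / 1054 * 100 = 2.8463% -> 2.85% (2 dp)

2.85


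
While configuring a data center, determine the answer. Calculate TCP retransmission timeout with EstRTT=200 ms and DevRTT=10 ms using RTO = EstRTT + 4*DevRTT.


Given: EstRTT = 200 ms, DevRTT = 10 ms
Timeout = EstRTT + 4 * DevRTT
4 * DevRTT = 4 * 10 = 40
Timeout = 200 + 40 = 240 ms

240


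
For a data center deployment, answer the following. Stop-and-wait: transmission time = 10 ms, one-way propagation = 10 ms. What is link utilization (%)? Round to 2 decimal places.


Given: Ttrans = 10 ms, Tprop = 10 ms
RTT = 2 * Tprop = 2 * 10 = 20 ms
U = Ttrans / (Ttrans + RTT)
U = 10 / (10 + 20)
U = 10 / 30 = 0.333333
U% = 33.33%

33.33


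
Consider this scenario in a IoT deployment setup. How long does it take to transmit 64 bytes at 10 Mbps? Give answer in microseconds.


Given: packet = 64 bytes, bandwidth = 10 Mbps
Packet in bits = 64 * 8 = 512 bits
Bandwidth = 10 * 10^6 = 10000000 bps
Time = 512 / 10000000 seconds
Time in us = 512 * 10^6 / 10000000 = 51.2

51.2


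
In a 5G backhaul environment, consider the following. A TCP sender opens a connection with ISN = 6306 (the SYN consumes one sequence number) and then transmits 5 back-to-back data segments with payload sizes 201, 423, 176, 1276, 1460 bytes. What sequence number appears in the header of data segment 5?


The SYN occupies sequence number ISN = 6306, so the first data byte is ISN + 1 = 6307.
SEQ of data segment i = (ISN + 1) + sum of payload sizes of segments 1..i-1.
Segment 1: SEQ = 6307, payload = 201 bytes
Segment 2: SEQ = 6508, payload = 423 bytes
Segment 3: SEQ = 6931, payload = 176 bytes
Segment 4: SEQ = 7107, payload = 1276 bytes
Segment 5: SEQ = 8383, payload = 1460 bytes
SEQ of segment 5 = 6307 + 201 + 423 + 176 + 1276 = 8383

8383


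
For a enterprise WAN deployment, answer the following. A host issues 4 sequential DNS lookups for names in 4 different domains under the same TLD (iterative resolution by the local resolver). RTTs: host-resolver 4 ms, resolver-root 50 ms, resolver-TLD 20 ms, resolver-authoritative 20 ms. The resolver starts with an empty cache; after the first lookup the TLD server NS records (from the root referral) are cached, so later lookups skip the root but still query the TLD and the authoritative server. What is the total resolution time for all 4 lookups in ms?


Lookup 1 (cold cache): local + root + TLD + auth = 4 + 50 + 20 + 20 = 94 ms
Lookups 2..4 (TLD NS cached -> skip root; new domain -> still ask TLD and auth): local + TLD + auth = 4 + 20 + 20 = 44 ms each
Remaining 3 lookups: 3 * 44 = 132 ms
Total = 94 + 132 = 226 ms

226


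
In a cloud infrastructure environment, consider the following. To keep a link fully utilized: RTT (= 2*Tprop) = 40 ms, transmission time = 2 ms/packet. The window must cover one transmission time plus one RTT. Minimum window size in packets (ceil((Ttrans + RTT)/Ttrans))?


Given: Ttrans = 2 ms, RTT = 40 ms (= 2 * Tprop, Tprop = 20 ms)
Time until first ACK returns = Ttrans + RTT = 2 + 40 = 42 ms
Need W * Ttrans >= Ttrans + RTT  ->  W >= (Ttrans + RTT) / Ttrans
(Ttrans + RTT) / Ttrans = 42 / 2 = 21
W_min = ceil(21) = 21

21


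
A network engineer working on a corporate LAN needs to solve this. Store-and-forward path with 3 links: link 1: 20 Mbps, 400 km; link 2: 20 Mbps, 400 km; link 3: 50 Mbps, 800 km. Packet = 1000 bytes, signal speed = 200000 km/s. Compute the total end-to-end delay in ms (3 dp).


Packet = 1000 bytes = 8000 bits. Store-and-forward: sum (t_trans + t_prop) per link.
Link 1: t_trans = 8000/(20*10^6) s = 0.4000 ms; t_prop = 400/200000 s = 2.0000 ms; subtotal = 2.4000 ms
Link 2: t_trans = 8000/(20*10^6) s = 0.4000 ms; t_prop = 400/200000 s = 2.0000 ms; subtotal = 2.4000 ms
Link 3: t_trans = 8000/(50*10^6) s = 0.1600 ms; t_prop = 800/200000 s = 4.0000 ms; subtotal = 4.1600 ms
End-to-end = 2.4000 + 2.4000 + 4.1600 = 8.9600 ms -> 8.960 ms (3 dp)

8.960


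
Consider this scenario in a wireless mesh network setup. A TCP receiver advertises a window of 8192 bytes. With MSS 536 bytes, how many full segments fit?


Given: RWND = 8192 bytes, MSS = 536 bytes
Full segments = floor(RWND / MSS)
Full segments = floor(8192 / 536)
Full segments = floor(15.2836) = 15

15


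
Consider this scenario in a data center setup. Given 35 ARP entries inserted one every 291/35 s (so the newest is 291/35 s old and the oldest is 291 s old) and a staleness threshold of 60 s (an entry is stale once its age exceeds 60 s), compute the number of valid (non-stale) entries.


Ages are k * 291/35 s for k = 1..35 (spacing = 8.3143 s).
Entry k is valid iff k * 291/35 <= 60 iff k <= 35 * 60 / 291 = 7.2165
n_valid = floor(7.2165) = 7
(n_stale = 35 - 7 = 28)

7


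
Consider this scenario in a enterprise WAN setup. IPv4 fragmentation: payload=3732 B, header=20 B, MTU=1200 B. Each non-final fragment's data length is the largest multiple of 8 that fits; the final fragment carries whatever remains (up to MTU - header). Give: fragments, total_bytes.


Max data per non-final fragment = floor((MTU - header)/8)*8 = floor((1200 - 20)/8)*8 = floor(1180/8)*8 = 1176 B
Final fragment needs no 8-byte alignment: it can carry up to MTU - header = 1180 B
Non-final fragments needed = ceil((payload - 1180) / 1176) = ceil(2552/1176) = ceil(2.1701) = 3
Number of fragments = 3 + 1 = 4
Fragment sizes (data): 3 * 1176 B + 204 B (last, 204 <= 1180 OK)
Total bytes sent = payload + n_frags * header = 3732 + 4*20 = 3732 + 80 = 3812 B

4, 3812


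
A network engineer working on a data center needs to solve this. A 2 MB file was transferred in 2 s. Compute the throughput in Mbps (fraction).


Given: file = 2 MB, time = 2 s
File in Mb = 2 * 8 = 16 Mb
Throughput = 16 / 2 Mbps
Throughput = 8 Mbps

8


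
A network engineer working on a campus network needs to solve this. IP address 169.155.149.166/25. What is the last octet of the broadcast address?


Given: IP = 169.155.149.166, prefix = /25
Host bits = 32 - 25 = 7
Network last octet = 166 AND mask = 128
Host part size = 2^7 - 1 = 127
Broadcast last octet = 128 OR 127 = 255

255


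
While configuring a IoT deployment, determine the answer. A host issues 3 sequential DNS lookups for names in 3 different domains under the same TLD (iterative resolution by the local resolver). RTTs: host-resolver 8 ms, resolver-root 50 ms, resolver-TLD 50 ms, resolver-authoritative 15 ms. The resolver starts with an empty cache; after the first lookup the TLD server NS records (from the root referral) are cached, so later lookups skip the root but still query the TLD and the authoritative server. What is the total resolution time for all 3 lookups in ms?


Lookup 1 (cold cache): local + root + TLD + auth = 8 + 50 + 50 + 15 = 123 ms
Lookups 2..3 (TLD NS cached -> skip root; new domain -> still ask TLD and auth): local + TLD + auth = 8 + 50 + 15 = 73 ms each
Remaining 2 lookups: 2 * 73 = 146 ms
Total = 123 + 146 = 269 ms

269


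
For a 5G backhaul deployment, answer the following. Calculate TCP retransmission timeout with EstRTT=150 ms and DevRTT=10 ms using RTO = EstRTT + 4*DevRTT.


Given: EstRTT = 150 ms, DevRTT = 10 ms
Timeout = EstRTT + 4 * DevRTT
4 * DevRTT = 4 * 10 = 40
Timeout = 150 + 40 = 190 ms

190


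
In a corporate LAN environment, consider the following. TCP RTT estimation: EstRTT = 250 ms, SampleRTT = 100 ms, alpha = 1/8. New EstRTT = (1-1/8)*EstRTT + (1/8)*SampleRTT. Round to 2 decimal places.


Given: EstRTT = 250 ms, SampleRTT = 100 ms, alpha = 1/8
New EstRTT = (1 - alpha) * EstRTT + alpha * SampleRTT
(7/8) * 250 = 218.75
(1/8) * 100 = 12.5
New EstRTT = 218.75 + 12.5 = 231.25 ms -> 231.25 ms (2 dp)

231.25


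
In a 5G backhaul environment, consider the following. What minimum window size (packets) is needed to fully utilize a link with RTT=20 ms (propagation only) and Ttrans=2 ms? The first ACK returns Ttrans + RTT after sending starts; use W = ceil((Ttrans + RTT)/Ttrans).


Given: Ttrans = 2 ms, RTT = 20 ms (= 2 * Tprop, Tprop = 10 ms)
Time until first ACK returns = Ttrans + RTT = 2 + 20 = 22 ms
Need W * Ttrans >= Ttrans + RTT  ->  W >= (Ttrans + RTT) / Ttrans
(Ttrans + RTT) / Ttrans = 22 / 2 = 11
W_min = ceil(11) = 11

11


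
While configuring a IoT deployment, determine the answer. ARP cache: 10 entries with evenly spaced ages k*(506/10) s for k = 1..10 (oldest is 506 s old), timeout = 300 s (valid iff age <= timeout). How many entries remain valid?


Ages are k * 506/10 s for k = 1..10 (spacing = 50.6000 s).
Entry k is valid iff k * 506/10 <= 300 iff k <= 10 * 300 / 506 = 5.9289
n_valid = floor(5.9289) = 5
(n_stale = 10 - 5 = 5)

5


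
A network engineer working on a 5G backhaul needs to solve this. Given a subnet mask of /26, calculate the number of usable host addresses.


Given: subnet mask /26
Host bits = 32 - 26 = 6
Total addresses = 2^6 = 64
Usable hosts = 64 - 2 (network + broadcast) = 62

62


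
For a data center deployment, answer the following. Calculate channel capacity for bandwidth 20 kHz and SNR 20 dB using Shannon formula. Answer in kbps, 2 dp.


Given: B = 20 kHz, SNR = 20 dB
SNR linear = 10^(20/10) = 100
1 + SNR = 101
log2(101) = 6.6582114828
C = 20 * 1000 * 6.6582114828 = 133164.2297 bps
C = 133.164230 kbps -> 133.16 kbps (2 dp)

133.16


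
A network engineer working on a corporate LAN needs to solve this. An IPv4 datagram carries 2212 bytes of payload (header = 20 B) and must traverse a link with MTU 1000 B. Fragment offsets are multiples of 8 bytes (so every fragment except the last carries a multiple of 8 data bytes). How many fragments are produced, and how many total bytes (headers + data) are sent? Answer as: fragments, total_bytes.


Max data per non-final fragment = floor((MTU - header)/8)*8 = floor((1000 - 20)/8)*8 = floor(980/8)*8 = 976 B
Final fragment needs no 8-byte alignment: it can carry up to MTU - header = 980 B
Non-final fragments needed = ceil((payload - 980) / 976) = ceil(1232/976) = ceil(1.2623) = 2
Number of fragments = 2 + 1 = 3
Fragment sizes (data): 2 * 976 B + 260 B (last, 260 <= 980 OK)
Total bytes sent = payload + n_frags * header = 2212 + 3*20 = 2212 + 60 = 2272 B

3, 2272


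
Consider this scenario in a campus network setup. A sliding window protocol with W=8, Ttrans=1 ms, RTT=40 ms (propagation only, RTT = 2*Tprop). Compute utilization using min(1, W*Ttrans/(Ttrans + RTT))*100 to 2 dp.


Given: W = 8, Ttrans = 1 ms, RTT = 40 ms (= 2 * Tprop, Tprop = 20 ms)
Cycle time = Ttrans + RTT = 1 + 40 = 41 ms (first packet sent until its ACK returns)
W * Ttrans = 8 * 1 = 8 ms of sending per cycle
W * Ttrans / (Ttrans + RTT) = 8 / 41 = 0.195122
U = min(1, 0.195122) = 0.195122
U% = 19.51%

19.51


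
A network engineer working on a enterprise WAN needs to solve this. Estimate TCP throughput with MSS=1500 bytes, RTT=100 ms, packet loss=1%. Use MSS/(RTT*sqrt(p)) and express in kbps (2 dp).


Given: MSS = 1500 bytes, RTT = 100 ms, loss = 1%
RTT in seconds = 100 / 1000 = 0.1
Loss rate = 1% = 0.01
sqrt(loss) = sqrt(0.01) = 0.1
Throughput (bytes/s) = 1500 / (0.1 * 0.1) = 150000.0000
Throughput (kbps) = 150000.0000 * 8 / 1000 = 1200.000000 -> 1200.00 kbps (2 dp)

1200.00


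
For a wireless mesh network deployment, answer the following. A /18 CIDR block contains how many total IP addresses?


Given: CIDR prefix /18
Host bits = 32 - 18 = 14
Total addresses = 2^14 = 16384

16384


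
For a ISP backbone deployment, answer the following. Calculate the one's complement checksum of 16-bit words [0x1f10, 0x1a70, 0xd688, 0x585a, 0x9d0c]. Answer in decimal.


Given words: [0x1f10, 0x1a70, 0xd688, 0x585a, 0x9d0c]
Step 1: Sum all words
Raw sum = 7952 + 6768 + 54920 + 22618 + 40204 = 132462
Step 2: Fold carry: (1390 + 2) = 1392
One's complement = ~1392 & 0xFFFF = 64143

64143


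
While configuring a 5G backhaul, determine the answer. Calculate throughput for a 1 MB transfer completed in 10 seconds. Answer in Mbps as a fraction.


Given: file = 1 MB, time = 10 s
File in Mb = 1 * 8 = 8 Mb
Throughput = 8 / 10 Mbps
Throughput = 4/5 Mbps

4/5


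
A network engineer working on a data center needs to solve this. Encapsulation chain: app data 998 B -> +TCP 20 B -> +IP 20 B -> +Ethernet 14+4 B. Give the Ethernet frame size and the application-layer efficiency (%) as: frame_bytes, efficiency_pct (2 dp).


TCP segment = 998 + 20 = 1018 B
IP packet = 1018 + 20 = 1038 B
Ethernet frame = 1038 + 14 + 4 = 1056 B
Efficiency = app / frame = 998 / 1056 = 0.945076 = 94.5076% -> 94.51% (2 dp)

1056, 94.51


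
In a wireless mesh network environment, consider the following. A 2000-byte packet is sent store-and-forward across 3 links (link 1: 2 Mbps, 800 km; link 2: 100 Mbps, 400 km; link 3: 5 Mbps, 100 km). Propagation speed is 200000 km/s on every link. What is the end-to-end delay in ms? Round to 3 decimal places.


Packet = 2000 bytes = 16000 bits. Store-and-forward: sum (t_trans + t_prop) per link.
Link 1: t_trans = 16000/(2*10^6) s = 8.0000 ms; t_prop = 800/200000 s = 4.0000 ms; subtotal = 12.0000 ms
Link 2: t_trans = 16000/(100*10^6) s = 0.1600 ms; t_prop = 400/200000 s = 2.0000 ms; subtotal = 2.1600 ms
Link 3: t_trans = 16000/(5*10^6) s = 3.2000 ms; t_prop = 100/200000 s = 0.5000 ms; subtotal = 3.7000 ms
End-to-end = 12.0000 + 2.1600 + 3.7000 = 17.8600 ms -> 17.860 ms (3 dp)

17.860


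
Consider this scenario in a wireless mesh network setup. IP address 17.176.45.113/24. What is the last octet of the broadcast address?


Given: IP = 17.176.45.113, prefix = /24
Host bits = 32 - 24 = 8
Network last octet = 113 AND mask = 0
Host part size = 2^8 - 1 = 255
Broadcast last octet = 0 OR 255 = 255

255


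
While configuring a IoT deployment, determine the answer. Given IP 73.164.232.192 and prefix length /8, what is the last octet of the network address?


Given: IP = 73.164.232.192, prefix = /8
Subnet mask = 255.0.0.0
Last octet of IP: 192
Last octet of mask: 0
Network last octet = 192 AND 0 = 0

0


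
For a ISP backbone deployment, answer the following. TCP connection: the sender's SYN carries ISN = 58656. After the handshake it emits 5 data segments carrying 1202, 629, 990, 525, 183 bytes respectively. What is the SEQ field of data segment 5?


The SYN occupies sequence number ISN = 58656, so the first data byte is ISN + 1 = 58657.
SEQ of data segment i = (ISN + 1) + sum of payload sizes of segments 1..i-1.
Segment 1: SEQ = 58657, payload = 1202 bytes
Segment 2: SEQ = 59859, payload = 629 bytes
Segment 3: SEQ = 60488, payload = 990 bytes
Segment 4: SEQ = 61478, payload = 525 bytes
Segment 5: SEQ = 62003, payload = 183 bytes
SEQ of segment 5 = 58657 + 1202 + 629 + 990 + 525 = 62003

62003


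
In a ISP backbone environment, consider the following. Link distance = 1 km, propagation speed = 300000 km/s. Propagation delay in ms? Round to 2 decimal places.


Given: distance = 1 km, speed = 300000 km/s
Delay = distance / speed = 1 / 300000 seconds
Delay in ms = 1 * 1000 / 300000
Delay = 0.0033 ms
Rounded to 2 dp = 0.00 ms

0.00


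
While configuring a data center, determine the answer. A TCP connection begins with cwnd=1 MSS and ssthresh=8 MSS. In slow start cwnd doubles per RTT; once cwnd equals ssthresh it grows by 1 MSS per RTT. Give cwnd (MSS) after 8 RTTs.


RTT 0: cwnd = 1 MSS (initial)
RTT 1: cwnd = 2 MSS (slow start, doubled)
RTT 2: cwnd = 4 MSS (slow start, doubled)
RTT 3: cwnd = 8 MSS (slow start, doubled)
RTT 4: cwnd = 9 MSS (congestion avoidance, +1)
RTT 5: cwnd = 10 MSS (congestion avoidance, +1)
RTT 6: cwnd = 11 MSS (congestion avoidance, +1)
RTT 7: cwnd = 12 MSS (congestion avoidance, +1)
RTT 8: cwnd = 13 MSS (congestion avoidance, +1)

13


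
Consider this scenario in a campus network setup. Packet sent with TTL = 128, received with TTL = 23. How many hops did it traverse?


Given: initial TTL = 128, received TTL = 23
Hops = initial TTL - received TTL
Hops = 128 - 23 = 105

105


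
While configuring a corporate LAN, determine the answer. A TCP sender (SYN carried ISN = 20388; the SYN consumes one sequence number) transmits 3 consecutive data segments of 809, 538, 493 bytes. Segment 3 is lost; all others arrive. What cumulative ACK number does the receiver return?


SYN uses sequence number 20388; first data byte = ISN + 1 = 20389.
Segment 1: SEQ = 20389, len = 809 B, covers [20389, 21197]
Segment 2: SEQ = 21198, len = 538 B, covers [21198, 21735]
Segment 3: SEQ = 21736, len = 493 B, covers [21736, 22228] [LOST]
In-order data received: bytes [20389, 21735] (segments 1..2).
Segment 3 missing -> gap begins at byte 21736.
Cumulative ACK = next expected in-order byte = 20389 + 809 + 538 = 21736

21736
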